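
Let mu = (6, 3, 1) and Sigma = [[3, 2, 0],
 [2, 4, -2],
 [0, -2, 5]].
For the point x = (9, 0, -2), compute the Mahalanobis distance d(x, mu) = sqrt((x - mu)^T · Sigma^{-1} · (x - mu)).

Step 1 — centre the observation: (x - mu) = (3, -3, -3).

Step 2 — invert Sigma (cofactor / det for 3×3, or solve directly):
  Sigma^{-1} = [[0.5714, -0.3571, -0.1429],
 [-0.3571, 0.5357, 0.2143],
 [-0.1429, 0.2143, 0.2857]].

Step 3 — form the quadratic (x - mu)^T · Sigma^{-1} · (x - mu):
  Sigma^{-1} · (x - mu) = (3.2143, -3.3214, -1.9286).
  (x - mu)^T · [Sigma^{-1} · (x - mu)] = (3)·(3.2143) + (-3)·(-3.3214) + (-3)·(-1.9286) = 25.3929.

Step 4 — take square root: d = √(25.3929) ≈ 5.0391.

d(x, mu) = √(25.3929) ≈ 5.0391


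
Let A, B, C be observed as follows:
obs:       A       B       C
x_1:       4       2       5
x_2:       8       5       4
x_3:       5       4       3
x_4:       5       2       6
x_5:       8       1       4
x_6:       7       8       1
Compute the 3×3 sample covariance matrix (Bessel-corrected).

Step 1 — column means:
  mean(A) = (4 + 8 + 5 + 5 + 8 + 7) / 6 = 37/6 = 6.1667
  mean(B) = (2 + 5 + 4 + 2 + 1 + 8) / 6 = 22/6 = 3.6667
  mean(C) = (5 + 4 + 3 + 6 + 4 + 1) / 6 = 23/6 = 3.8333

Step 2 — sample covariance S[i,j] = (1/(n-1)) · Σ_k (x_{k,i} - mean_i) · (x_{k,j} - mean_j), with n-1 = 5.
  S[A,A] = ((-2.1667)·(-2.1667) + (1.8333)·(1.8333) + (-1.1667)·(-1.1667) + (-1.1667)·(-1.1667) + (1.8333)·(1.8333) + (0.8333)·(0.8333)) / 5 = 14.8333/5 = 2.9667
  S[A,B] = ((-2.1667)·(-1.6667) + (1.8333)·(1.3333) + (-1.1667)·(0.3333) + (-1.1667)·(-1.6667) + (1.8333)·(-2.6667) + (0.8333)·(4.3333)) / 5 = 6.3333/5 = 1.2667
  S[A,C] = ((-2.1667)·(1.1667) + (1.8333)·(0.1667) + (-1.1667)·(-0.8333) + (-1.1667)·(2.1667) + (1.8333)·(0.1667) + (0.8333)·(-2.8333)) / 5 = -5.8333/5 = -1.1667
  S[B,B] = ((-1.6667)·(-1.6667) + (1.3333)·(1.3333) + (0.3333)·(0.3333) + (-1.6667)·(-1.6667) + (-2.6667)·(-2.6667) + (4.3333)·(4.3333)) / 5 = 33.3333/5 = 6.6667
  S[B,C] = ((-1.6667)·(1.1667) + (1.3333)·(0.1667) + (0.3333)·(-0.8333) + (-1.6667)·(2.1667) + (-2.6667)·(0.1667) + (4.3333)·(-2.8333)) / 5 = -18.3333/5 = -3.6667
  S[C,C] = ((1.1667)·(1.1667) + (0.1667)·(0.1667) + (-0.8333)·(-0.8333) + (2.1667)·(2.1667) + (0.1667)·(0.1667) + (-2.8333)·(-2.8333)) / 5 = 14.8333/5 = 2.9667

S is symmetric (S[j,i] = S[i,j]). Assembling:

S = [[2.9667, 1.2667, -1.1667],
 [1.2667, 6.6667, -3.6667],
 [-1.1667, -3.6667, 2.9667]]


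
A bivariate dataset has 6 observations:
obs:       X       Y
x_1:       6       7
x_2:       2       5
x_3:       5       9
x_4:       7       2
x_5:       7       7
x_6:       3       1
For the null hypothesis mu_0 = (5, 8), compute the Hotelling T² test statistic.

Step 1 — sample mean vector:
  mean(X) = (6 + 2 + 5 + 7 + 7 + 3) / 6 = 30/6 = 5
  mean(Y) = (7 + 5 + 9 + 2 + 7 + 1) / 6 = 31/6 = 5.1667
  x̄ = (5, 5.1667),  deviation x̄ - mu_0 = (5, 5.1667) - (5, 8) = (0, -2.8333).

Step 2 — sample covariance matrix, S[i,j] = (1/(n-1)) · Σ_k (x_{k,i} - mean_i) · (x_{k,j} - mean_j), divisor n-1 = 5:
  S[X,X] = ((1)·(1) + (-3)·(-3) + (0)·(0) + (2)·(2) + (2)·(2) + (-2)·(-2)) / 5 = 22/5 = 4.4
  S[X,Y] = ((1)·(1.8333) + (-3)·(-0.1667) + (0)·(3.8333) + (2)·(-3.1667) + (2)·(1.8333) + (-2)·(-4.1667)) / 5 = 8/5 = 1.6
  S[Y,Y] = ((1.8333)·(1.8333) + (-0.1667)·(-0.1667) + (3.8333)·(3.8333) + (-3.1667)·(-3.1667) + (1.8333)·(1.8333) + (-4.1667)·(-4.1667)) / 5 = 48.8333/5 = 9.7667
  S = [[4.4, 1.6],
 [1.6, 9.7667]].

Step 3 — invert S. det(S) = 4.4·9.7667 - (1.6)² = 40.4133.
  S^{-1} = (1/det) · [[d, -b], [-b, a]] = [[0.2417, -0.0396],
 [-0.0396, 0.1089]].

Step 4 — quadratic form (x̄ - mu_0)^T · S^{-1} · (x̄ - mu_0):
  S^{-1} · (x̄ - mu_0) = (0.1122, -0.3085),
  (x̄ - mu_0)^T · [...] = (0)·(0.1122) + (-2.8333)·(-0.3085) = 0.874.

Step 5 — scale by n: T² = 6 · 0.874 = 5.2441.

T² ≈ 5.2441


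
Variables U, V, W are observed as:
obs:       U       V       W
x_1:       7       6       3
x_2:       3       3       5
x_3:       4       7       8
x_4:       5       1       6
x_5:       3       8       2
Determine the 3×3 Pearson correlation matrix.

Step 1 — column means:
  mean(U) = (7 + 3 + 4 + 5 + 3) / 5 = 22/5 = 4.4
  mean(V) = (6 + 3 + 7 + 1 + 8) / 5 = 25/5 = 5
  mean(W) = (3 + 5 + 8 + 6 + 2) / 5 = 24/5 = 4.8

Step 2 — sample variances and covariances s[i,j] = (1/(n-1)) · Σ_k (x_{k,i} - mean_i) · (x_{k,j} - mean_j), with n-1 = 4:
  s[U,U] = ((2.6)·(2.6) + (-1.4)·(-1.4) + (-0.4)·(-0.4) + (0.6)·(0.6) + (-1.4)·(-1.4)) / 4 = 11.2/4 = 2.8
  s[U,V] = ((2.6)·(1) + (-1.4)·(-2) + (-0.4)·(2) + (0.6)·(-4) + (-1.4)·(3)) / 4 = -2/4 = -0.5
  s[U,W] = ((2.6)·(-1.8) + (-1.4)·(0.2) + (-0.4)·(3.2) + (0.6)·(1.2) + (-1.4)·(-2.8)) / 4 = -1.6/4 = -0.4
  s[V,V] = ((1)·(1) + (-2)·(-2) + (2)·(2) + (-4)·(-4) + (3)·(3)) / 4 = 34/4 = 8.5
  s[V,W] = ((1)·(-1.8) + (-2)·(0.2) + (2)·(3.2) + (-4)·(1.2) + (3)·(-2.8)) / 4 = -9/4 = -2.25
  s[W,W] = ((-1.8)·(-1.8) + (0.2)·(0.2) + (3.2)·(3.2) + (1.2)·(1.2) + (-2.8)·(-2.8)) / 4 = 22.8/4 = 5.7
  Sample standard deviations s_i = √(s[i,i]):
  s(U) = √(2.8) = 1.6733
  s(V) = √(8.5) = 2.9155
  s(W) = √(5.7) = 2.3875

Step 3 — r_{ij} = s_{ij} / (s_i · s_j):
  r[U,U] = 1 (diagonal).
  r[U,V] = -0.5 / (1.6733 · 2.9155) = -0.5 / 4.8785 = -0.1025
  r[U,W] = -0.4 / (1.6733 · 2.3875) = -0.4 / 3.995 = -0.1001
  r[V,V] = 1 (diagonal).
  r[V,W] = -2.25 / (2.9155 · 2.3875) = -2.25 / 6.9606 = -0.3232
  r[W,W] = 1 (diagonal).

R is symmetric with unit diagonal. Assembling:

R = [[1, -0.1025, -0.1001],
 [-0.1025, 1, -0.3232],
 [-0.1001, -0.3232, 1]]


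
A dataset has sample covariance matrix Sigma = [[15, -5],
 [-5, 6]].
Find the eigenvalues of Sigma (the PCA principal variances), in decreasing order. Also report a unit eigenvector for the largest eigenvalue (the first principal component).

Step 1 — characteristic polynomial of 2×2 Sigma:
  det(Sigma - λI) = λ² - trace · λ + det = 0.
  trace = 15 + 6 = 21, det = 15·6 - (-5)² = 65.
Step 2 — discriminant:
  Δ = trace² - 4·det = 441 - 260 = 181.
Step 3 — eigenvalues:
  λ = (trace ± √Δ)/2 = (21 ± 13.4536)/2,
  λ_1 = 17.2268,  λ_2 = 3.7732.

Step 4 — unit eigenvector for λ_1: solve (Sigma - λ_1 I)v = 0. First row:
  (15 - 17.2268)·v_x + (-5)·v_y = 0, i.e. (-2.2268)·v_x + (-5)·v_y = 0,
  so v ∝ (b, λ_1 - a) = (-5, 2.2268); multiply by -1 so the first entry is positive: u = (5, -2.2268).
  ||u|| = √((5)² + (-2.2268)²) = √(29.9587) ≈ 5.4735,
  v_1 = u/||u|| ≈ (0.9135, -0.4068) (||v_1|| = 1).

λ_1 = 17.2268,  λ_2 = 3.7732;  v_1 ≈ (0.9135, -0.4068)


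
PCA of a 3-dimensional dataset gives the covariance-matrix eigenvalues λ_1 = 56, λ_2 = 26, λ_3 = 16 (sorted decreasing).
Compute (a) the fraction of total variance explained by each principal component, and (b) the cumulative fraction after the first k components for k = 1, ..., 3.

Step 1 — total variance = trace(Sigma) = Σ λ_i = 56 + 26 + 16 = 98.

Step 2 — fraction explained by component i = λ_i / Σ λ:
  PC1: 56/98 = 0.5714
  PC2: 26/98 = 0.2653
  PC3: 16/98 = 0.1633

Step 3 — cumulative fraction after k components = (λ_1 + ... + λ_k) / Σ λ:
  k = 1: 56/98 = 0.5714
  k = 2: (56 + 26)/98 = 82/98 = 0.8367
  k = 3: (56 + 26 + 16)/98 = 98/98 = 1

Summary (fraction, with percent):

explained: PC1 0.5714 (57.14%), PC2 0.2653 (26.53%), PC3 0.1633 (16.33%);  cumulative: 0.5714, 0.8367, 1


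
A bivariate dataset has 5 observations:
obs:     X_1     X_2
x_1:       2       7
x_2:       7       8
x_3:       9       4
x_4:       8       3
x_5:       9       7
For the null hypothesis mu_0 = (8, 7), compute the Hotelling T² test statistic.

Step 1 — sample mean vector:
  mean(X_1) = (2 + 7 + 9 + 8 + 9) / 5 = 35/5 = 7
  mean(X_2) = (7 + 8 + 4 + 3 + 7) / 5 = 29/5 = 5.8
  x̄ = (7, 5.8),  deviation x̄ - mu_0 = (7, 5.8) - (8, 7) = (-1, -1.2).

Step 2 — sample covariance matrix, S[i,j] = (1/(n-1)) · Σ_k (x_{k,i} - mean_i) · (x_{k,j} - mean_j), divisor n-1 = 4:
  S[X_1,X_1] = ((-5)·(-5) + (0)·(0) + (2)·(2) + (1)·(1) + (2)·(2)) / 4 = 34/4 = 8.5
  S[X_1,X_2] = ((-5)·(1.2) + (0)·(2.2) + (2)·(-1.8) + (1)·(-2.8) + (2)·(1.2)) / 4 = -10/4 = -2.5
  S[X_2,X_2] = ((1.2)·(1.2) + (2.2)·(2.2) + (-1.8)·(-1.8) + (-2.8)·(-2.8) + (1.2)·(1.2)) / 4 = 18.8/4 = 4.7
  S = [[8.5, -2.5],
 [-2.5, 4.7]].

Step 3 — invert S. det(S) = 8.5·4.7 - (-2.5)² = 33.7.
  S^{-1} = (1/det) · [[d, -b], [-b, a]] = [[0.1395, 0.0742],
 [0.0742, 0.2522]].

Step 4 — quadratic form (x̄ - mu_0)^T · S^{-1} · (x̄ - mu_0):
  S^{-1} · (x̄ - mu_0) = (-0.2285, -0.3769),
  (x̄ - mu_0)^T · [...] = (-1)·(-0.2285) + (-1.2)·(-0.3769) = 0.6807.

Step 5 — scale by n: T² = 5 · 0.6807 = 3.4036.

T² ≈ 3.4036


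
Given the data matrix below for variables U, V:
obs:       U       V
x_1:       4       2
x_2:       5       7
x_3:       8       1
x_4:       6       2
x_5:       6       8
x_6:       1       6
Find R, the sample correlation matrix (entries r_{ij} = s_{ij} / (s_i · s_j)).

Step 1 — column means:
  mean(U) = (4 + 5 + 8 + 6 + 6 + 1) / 6 = 30/6 = 5
  mean(V) = (2 + 7 + 1 + 2 + 8 + 6) / 6 = 26/6 = 4.3333

Step 2 — sample variances and covariances s[i,j] = (1/(n-1)) · Σ_k (x_{k,i} - mean_i) · (x_{k,j} - mean_j), with n-1 = 5:
  s[U,U] = ((-1)·(-1) + (0)·(0) + (3)·(3) + (1)·(1) + (1)·(1) + (-4)·(-4)) / 5 = 28/5 = 5.6
  s[U,V] = ((-1)·(-2.3333) + (0)·(2.6667) + (3)·(-3.3333) + (1)·(-2.3333) + (1)·(3.6667) + (-4)·(1.6667)) / 5 = -13/5 = -2.6
  s[V,V] = ((-2.3333)·(-2.3333) + (2.6667)·(2.6667) + (-3.3333)·(-3.3333) + (-2.3333)·(-2.3333) + (3.6667)·(3.6667) + (1.6667)·(1.6667)) / 5 = 45.3333/5 = 9.0667
  Sample standard deviations s_i = √(s[i,i]):
  s(U) = √(5.6) = 2.3664
  s(V) = √(9.0667) = 3.0111

Step 3 — r_{ij} = s_{ij} / (s_i · s_j):
  r[U,U] = 1 (diagonal).
  r[U,V] = -2.6 / (2.3664 · 3.0111) = -2.6 / 7.1255 = -0.3649
  r[V,V] = 1 (diagonal).

R is symmetric with unit diagonal. Assembling:

R = [[1, -0.3649],
 [-0.3649, 1]]


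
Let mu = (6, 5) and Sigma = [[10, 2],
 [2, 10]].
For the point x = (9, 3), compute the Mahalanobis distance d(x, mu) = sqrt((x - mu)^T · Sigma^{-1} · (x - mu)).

Step 1 — centre the observation: (x - mu) = (3, -2).

Step 2 — invert Sigma. det(Sigma) = 10·10 - (2)² = 96.
  Sigma^{-1} = (1/det) · [[d, -b], [-b, a]] = [[0.1042, -0.0208],
 [-0.0208, 0.1042]].

Step 3 — form the quadratic (x - mu)^T · Sigma^{-1} · (x - mu):
  Sigma^{-1} · (x - mu) = (0.3542, -0.2708).
  (x - mu)^T · [Sigma^{-1} · (x - mu)] = (3)·(0.3542) + (-2)·(-0.2708) = 1.6042.

Step 4 — take square root: d = √(1.6042) ≈ 1.2666.

d(x, mu) = √(1.6042) ≈ 1.2666


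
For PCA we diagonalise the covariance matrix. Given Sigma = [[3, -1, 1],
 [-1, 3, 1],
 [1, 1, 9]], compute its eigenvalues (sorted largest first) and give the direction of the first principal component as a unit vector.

Step 1 — characteristic polynomial p(λ) = det(λI - Sigma) = λ³ - tr·λ² + c_1·λ - det, where tr = trace, c_1 = sum of the principal 2×2 minors, det = det(Sigma):
  tr = 3 + 3 + 9 = 15,
  c_1 = (3·3 - (-1)²) + (3·9 - (1)²) + (3·9 - (1)²) = 8 + 26 + 26 = 60,
  det = 3·(3·9 - (1)²) - (-1)·((-1)·9 - (1)·(1)) + (1)·((-1)·(1) - 3·(1)) = 3·(26) - (-1)·(-10) + (1)·(-4) = 64.
  So p(λ) = λ³ - 15λ² + 60λ - 64.
Step 2 — look for an integer root (rational root theorem: any rational root is an integer divisor of 64). Testing λ = 4:
  p(4) = 64 - 240 + 240 - 64 = 0  ✓
  Dividing out (λ - 4): p(λ) = (λ - 4)(λ² - 11λ + 16).
Step 3 — remaining eigenvalues from the quadratic λ² - 11λ + 16 = 0:
  Δ = 11² - 4·16 = 121 - 64 = 57,  λ = (11 ± √57)/2 = (11 ± 7.5498)/2 ≈ 9.2749 or 1.7251.
  Sorted: λ_1 = 9.2749,  λ_2 = 4,  λ_3 = 1.7251  (check: sum = 15 = tr ✓).

Step 4 — unit eigenvector for λ_1 ≈ 9.2749: v spans the null space of (Sigma - λ_1 I), whose rows are
  r_1 = (-6.2749, -1, 1),  r_2 = (-1, -6.2749, 1),  r_3 = (1, 1, -0.2749).
  v is orthogonal to every row, so take v ∝ r_1 × r_2 = ((-1)·(1) - (1)·(-6.2749), (1)·(-1) - (-6.2749)·(1), (-6.2749)·(-6.2749) - (-1)·(-1)) ≈ (5.2749, 5.2749, 38.3746).
  Let u = (5.2749, 5.2749, 38.3746).
  ||u|| = √((5.2749)² + (5.2749)² + (38.3746)²) = √(1528.2584) ≈ 39.0929,  v_1 = u/||u|| ≈ (0.1349, 0.1349, 0.9816) (||v_1|| = 1).

λ_1 = 9.2749,  λ_2 = 4,  λ_3 = 1.7251;  v_1 ≈ (0.1349, 0.1349, 0.9816)


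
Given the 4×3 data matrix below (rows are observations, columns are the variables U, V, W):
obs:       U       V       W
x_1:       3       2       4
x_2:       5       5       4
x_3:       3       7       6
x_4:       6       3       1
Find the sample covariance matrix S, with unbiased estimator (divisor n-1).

Step 1 — column means:
  mean(U) = (3 + 5 + 3 + 6) / 4 = 17/4 = 4.25
  mean(V) = (2 + 5 + 7 + 3) / 4 = 17/4 = 4.25
  mean(W) = (4 + 4 + 6 + 1) / 4 = 15/4 = 3.75

Step 2 — sample covariance S[i,j] = (1/(n-1)) · Σ_k (x_{k,i} - mean_i) · (x_{k,j} - mean_j), with n-1 = 3.
  S[U,U] = ((-1.25)·(-1.25) + (0.75)·(0.75) + (-1.25)·(-1.25) + (1.75)·(1.75)) / 3 = 6.75/3 = 2.25
  S[U,V] = ((-1.25)·(-2.25) + (0.75)·(0.75) + (-1.25)·(2.75) + (1.75)·(-1.25)) / 3 = -2.25/3 = -0.75
  S[U,W] = ((-1.25)·(0.25) + (0.75)·(0.25) + (-1.25)·(2.25) + (1.75)·(-2.75)) / 3 = -7.75/3 = -2.5833
  S[V,V] = ((-2.25)·(-2.25) + (0.75)·(0.75) + (2.75)·(2.75) + (-1.25)·(-1.25)) / 3 = 14.75/3 = 4.9167
  S[V,W] = ((-2.25)·(0.25) + (0.75)·(0.25) + (2.75)·(2.25) + (-1.25)·(-2.75)) / 3 = 9.25/3 = 3.0833
  S[W,W] = ((0.25)·(0.25) + (0.25)·(0.25) + (2.25)·(2.25) + (-2.75)·(-2.75)) / 3 = 12.75/3 = 4.25

S is symmetric (S[j,i] = S[i,j]). Assembling:

S = [[2.25, -0.75, -2.5833],
 [-0.75, 4.9167, 3.0833],
 [-2.5833, 3.0833, 4.25]]


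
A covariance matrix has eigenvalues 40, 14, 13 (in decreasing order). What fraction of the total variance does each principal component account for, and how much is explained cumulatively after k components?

Step 1 — total variance = trace(Sigma) = Σ λ_i = 40 + 14 + 13 = 67.

Step 2 — fraction explained by component i = λ_i / Σ λ:
  PC1: 40/67 = 0.597
  PC2: 14/67 = 0.209
  PC3: 13/67 = 0.194

Step 3 — cumulative fraction after k components = (λ_1 + ... + λ_k) / Σ λ:
  k = 1: 40/67 = 0.597
  k = 2: (40 + 14)/67 = 54/67 = 0.806
  k = 3: (40 + 14 + 13)/67 = 67/67 = 1

Summary (fraction, with percent):

explained: PC1 0.597 (59.7%), PC2 0.209 (20.9%), PC3 0.194 (19.4%);  cumulative: 0.597, 0.806, 1


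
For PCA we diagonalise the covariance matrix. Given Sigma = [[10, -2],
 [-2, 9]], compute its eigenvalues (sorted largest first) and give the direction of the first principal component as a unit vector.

Step 1 — characteristic polynomial of 2×2 Sigma:
  det(Sigma - λI) = λ² - trace · λ + det = 0.
  trace = 10 + 9 = 19, det = 10·9 - (-2)² = 86.
Step 2 — discriminant:
  Δ = trace² - 4·det = 361 - 344 = 17.
Step 3 — eigenvalues:
  λ = (trace ± √Δ)/2 = (19 ± 4.1231)/2,
  λ_1 = 11.5616,  λ_2 = 7.4384.

Step 4 — unit eigenvector for λ_1: solve (Sigma - λ_1 I)v = 0. First row:
  (10 - 11.5616)·v_x + (-2)·v_y = 0, i.e. (-1.5616)·v_x + (-2)·v_y = 0,
  so v ∝ (b, λ_1 - a) = (-2, 1.5616); multiply by -1 so the first entry is positive: u = (2, -1.5616).
  ||u|| = √((2)² + (-1.5616)²) = √(6.4384) ≈ 2.5374,
  v_1 = u/||u|| ≈ (0.7882, -0.6154) (||v_1|| = 1).

λ_1 = 11.5616,  λ_2 = 7.4384;  v_1 ≈ (0.7882, -0.6154)


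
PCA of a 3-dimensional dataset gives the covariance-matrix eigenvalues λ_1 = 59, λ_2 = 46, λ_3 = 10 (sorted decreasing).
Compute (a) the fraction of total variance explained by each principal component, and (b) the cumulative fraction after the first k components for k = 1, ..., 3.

Step 1 — total variance = trace(Sigma) = Σ λ_i = 59 + 46 + 10 = 115.

Step 2 — fraction explained by component i = λ_i / Σ λ:
  PC1: 59/115 = 0.513
  PC2: 46/115 = 0.4
  PC3: 10/115 = 0.087

Step 3 — cumulative fraction after k components = (λ_1 + ... + λ_k) / Σ λ:
  k = 1: 59/115 = 0.513
  k = 2: (59 + 46)/115 = 105/115 = 0.913
  k = 3: (59 + 46 + 10)/115 = 115/115 = 1

Summary (fraction, with percent):

explained: PC1 0.513 (51.3%), PC2 0.4 (40%), PC3 0.087 (8.7%);  cumulative: 0.513, 0.913, 1


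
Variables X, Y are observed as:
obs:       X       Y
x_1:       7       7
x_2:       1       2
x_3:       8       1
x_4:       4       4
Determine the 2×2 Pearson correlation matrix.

Step 1 — column means:
  mean(X) = (7 + 1 + 8 + 4) / 4 = 20/4 = 5
  mean(Y) = (7 + 2 + 1 + 4) / 4 = 14/4 = 3.5

Step 2 — sample variances and covariances s[i,j] = (1/(n-1)) · Σ_k (x_{k,i} - mean_i) · (x_{k,j} - mean_j), with n-1 = 3:
  s[X,X] = ((2)·(2) + (-4)·(-4) + (3)·(3) + (-1)·(-1)) / 3 = 30/3 = 10
  s[X,Y] = ((2)·(3.5) + (-4)·(-1.5) + (3)·(-2.5) + (-1)·(0.5)) / 3 = 5/3 = 1.6667
  s[Y,Y] = ((3.5)·(3.5) + (-1.5)·(-1.5) + (-2.5)·(-2.5) + (0.5)·(0.5)) / 3 = 21/3 = 7
  Sample standard deviations s_i = √(s[i,i]):
  s(X) = √(10) = 3.1623
  s(Y) = √(7) = 2.6458

Step 3 — r_{ij} = s_{ij} / (s_i · s_j):
  r[X,X] = 1 (diagonal).
  r[X,Y] = 1.6667 / (3.1623 · 2.6458) = 1.6667 / 8.3666 = 0.1992
  r[Y,Y] = 1 (diagonal).

R is symmetric with unit diagonal. Assembling:

R = [[1, 0.1992],
 [0.1992, 1]]


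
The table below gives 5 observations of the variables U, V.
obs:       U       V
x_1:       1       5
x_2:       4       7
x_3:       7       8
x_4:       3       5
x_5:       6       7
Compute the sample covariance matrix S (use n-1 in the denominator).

Step 1 — column means:
  mean(U) = (1 + 4 + 7 + 3 + 6) / 5 = 21/5 = 4.2
  mean(V) = (5 + 7 + 8 + 5 + 7) / 5 = 32/5 = 6.4

Step 2 — sample covariance S[i,j] = (1/(n-1)) · Σ_k (x_{k,i} - mean_i) · (x_{k,j} - mean_j), with n-1 = 4.
  S[U,U] = ((-3.2)·(-3.2) + (-0.2)·(-0.2) + (2.8)·(2.8) + (-1.2)·(-1.2) + (1.8)·(1.8)) / 4 = 22.8/4 = 5.7
  S[U,V] = ((-3.2)·(-1.4) + (-0.2)·(0.6) + (2.8)·(1.6) + (-1.2)·(-1.4) + (1.8)·(0.6)) / 4 = 11.6/4 = 2.9
  S[V,V] = ((-1.4)·(-1.4) + (0.6)·(0.6) + (1.6)·(1.6) + (-1.4)·(-1.4) + (0.6)·(0.6)) / 4 = 7.2/4 = 1.8

S is symmetric (S[j,i] = S[i,j]). Assembling:

S = [[5.7, 2.9],
 [2.9, 1.8]]


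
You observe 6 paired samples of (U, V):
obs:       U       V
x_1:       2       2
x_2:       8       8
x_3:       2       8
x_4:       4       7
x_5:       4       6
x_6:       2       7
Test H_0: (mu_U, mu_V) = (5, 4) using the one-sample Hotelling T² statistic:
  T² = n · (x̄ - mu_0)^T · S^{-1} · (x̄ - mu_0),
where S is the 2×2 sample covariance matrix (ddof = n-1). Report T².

Step 1 — sample mean vector:
  mean(U) = (2 + 8 + 2 + 4 + 4 + 2) / 6 = 22/6 = 3.6667
  mean(V) = (2 + 8 + 8 + 7 + 6 + 7) / 6 = 38/6 = 6.3333
  x̄ = (3.6667, 6.3333),  deviation x̄ - mu_0 = (3.6667, 6.3333) - (5, 4) = (-1.3333, 2.3333).

Step 2 — sample covariance matrix, S[i,j] = (1/(n-1)) · Σ_k (x_{k,i} - mean_i) · (x_{k,j} - mean_j), divisor n-1 = 5:
  S[U,U] = ((-1.6667)·(-1.6667) + (4.3333)·(4.3333) + (-1.6667)·(-1.6667) + (0.3333)·(0.3333) + (0.3333)·(0.3333) + (-1.6667)·(-1.6667)) / 5 = 27.3333/5 = 5.4667
  S[U,V] = ((-1.6667)·(-4.3333) + (4.3333)·(1.6667) + (-1.6667)·(1.6667) + (0.3333)·(0.6667) + (0.3333)·(-0.3333) + (-1.6667)·(0.6667)) / 5 = 10.6667/5 = 2.1333
  S[V,V] = ((-4.3333)·(-4.3333) + (1.6667)·(1.6667) + (1.6667)·(1.6667) + (0.6667)·(0.6667) + (-0.3333)·(-0.3333) + (0.6667)·(0.6667)) / 5 = 25.3333/5 = 5.0667
  S = [[5.4667, 2.1333],
 [2.1333, 5.0667]].

Step 3 — invert S. det(S) = 5.4667·5.0667 - (2.1333)² = 23.1467.
  S^{-1} = (1/det) · [[d, -b], [-b, a]] = [[0.2189, -0.0922],
 [-0.0922, 0.2362]].

Step 4 — quadratic form (x̄ - mu_0)^T · S^{-1} · (x̄ - mu_0):
  S^{-1} · (x̄ - mu_0) = (-0.5069, 0.674),
  (x̄ - mu_0)^T · [...] = (-1.3333)·(-0.5069) + (2.3333)·(0.674) = 2.2485.

Step 5 — scale by n: T² = 6 · 2.2485 = 13.4908.

T² ≈ 13.4908


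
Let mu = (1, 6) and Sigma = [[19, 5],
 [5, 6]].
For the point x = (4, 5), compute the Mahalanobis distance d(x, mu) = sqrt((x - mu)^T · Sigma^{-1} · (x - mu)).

Step 1 — centre the observation: (x - mu) = (3, -1).

Step 2 — invert Sigma. det(Sigma) = 19·6 - (5)² = 89.
  Sigma^{-1} = (1/det) · [[d, -b], [-b, a]] = [[0.0674, -0.0562],
 [-0.0562, 0.2135]].

Step 3 — form the quadratic (x - mu)^T · Sigma^{-1} · (x - mu):
  Sigma^{-1} · (x - mu) = (0.2584, -0.382).
  (x - mu)^T · [Sigma^{-1} · (x - mu)] = (3)·(0.2584) + (-1)·(-0.382) = 1.1573.

Step 4 — take square root: d = √(1.1573) ≈ 1.0758.

d(x, mu) = √(1.1573) ≈ 1.0758


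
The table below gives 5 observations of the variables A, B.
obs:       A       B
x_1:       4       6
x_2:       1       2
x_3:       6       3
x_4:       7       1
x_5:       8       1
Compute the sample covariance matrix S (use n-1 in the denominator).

Step 1 — column means:
  mean(A) = (4 + 1 + 6 + 7 + 8) / 5 = 26/5 = 5.2
  mean(B) = (6 + 2 + 3 + 1 + 1) / 5 = 13/5 = 2.6

Step 2 — sample covariance S[i,j] = (1/(n-1)) · Σ_k (x_{k,i} - mean_i) · (x_{k,j} - mean_j), with n-1 = 4.
  S[A,A] = ((-1.2)·(-1.2) + (-4.2)·(-4.2) + (0.8)·(0.8) + (1.8)·(1.8) + (2.8)·(2.8)) / 4 = 30.8/4 = 7.7
  S[A,B] = ((-1.2)·(3.4) + (-4.2)·(-0.6) + (0.8)·(0.4) + (1.8)·(-1.6) + (2.8)·(-1.6)) / 4 = -8.6/4 = -2.15
  S[B,B] = ((3.4)·(3.4) + (-0.6)·(-0.6) + (0.4)·(0.4) + (-1.6)·(-1.6) + (-1.6)·(-1.6)) / 4 = 17.2/4 = 4.3

S is symmetric (S[j,i] = S[i,j]). Assembling:

S = [[7.7, -2.15],
 [-2.15, 4.3]]


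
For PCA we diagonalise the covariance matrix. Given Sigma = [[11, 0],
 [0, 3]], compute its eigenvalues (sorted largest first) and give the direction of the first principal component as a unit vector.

Step 1 — characteristic polynomial of 2×2 Sigma:
  det(Sigma - λI) = λ² - trace · λ + det = 0.
  trace = 11 + 3 = 14, det = 11·3 - (0)² = 33.
Step 2 — discriminant:
  Δ = trace² - 4·det = 196 - 132 = 64.
Step 3 — eigenvalues:
  λ = (trace ± √Δ)/2 = (14 ± 8)/2,
  λ_1 = 11,  λ_2 = 3.

Step 4 — unit eigenvector for λ_1: Sigma is diagonal, so its eigenvectors are the coordinate axes. λ_1 = 11 is the diagonal entry on the first coordinate axis, hence
  v_1 = (1, 0) (||v_1|| = 1).

λ_1 = 11,  λ_2 = 3;  v_1 ≈ (1, 0)


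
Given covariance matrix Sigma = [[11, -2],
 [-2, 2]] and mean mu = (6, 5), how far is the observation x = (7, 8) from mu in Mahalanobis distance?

Step 1 — centre the observation: (x - mu) = (1, 3).

Step 2 — invert Sigma. det(Sigma) = 11·2 - (-2)² = 18.
  Sigma^{-1} = (1/det) · [[d, -b], [-b, a]] = [[0.1111, 0.1111],
 [0.1111, 0.6111]].

Step 3 — form the quadratic (x - mu)^T · Sigma^{-1} · (x - mu):
  Sigma^{-1} · (x - mu) = (0.4444, 1.9444).
  (x - mu)^T · [Sigma^{-1} · (x - mu)] = (1)·(0.4444) + (3)·(1.9444) = 6.2778.

Step 4 — take square root: d = √(6.2778) ≈ 2.5055.

d(x, mu) = √(6.2778) ≈ 2.5055


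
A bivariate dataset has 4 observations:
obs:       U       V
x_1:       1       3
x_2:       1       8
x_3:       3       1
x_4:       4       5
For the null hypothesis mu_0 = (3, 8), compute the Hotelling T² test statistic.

Step 1 — sample mean vector:
  mean(U) = (1 + 1 + 3 + 4) / 4 = 9/4 = 2.25
  mean(V) = (3 + 8 + 1 + 5) / 4 = 17/4 = 4.25
  x̄ = (2.25, 4.25),  deviation x̄ - mu_0 = (2.25, 4.25) - (3, 8) = (-0.75, -3.75).

Step 2 — sample covariance matrix, S[i,j] = (1/(n-1)) · Σ_k (x_{k,i} - mean_i) · (x_{k,j} - mean_j), divisor n-1 = 3:
  S[U,U] = ((-1.25)·(-1.25) + (-1.25)·(-1.25) + (0.75)·(0.75) + (1.75)·(1.75)) / 3 = 6.75/3 = 2.25
  S[U,V] = ((-1.25)·(-1.25) + (-1.25)·(3.75) + (0.75)·(-3.25) + (1.75)·(0.75)) / 3 = -4.25/3 = -1.4167
  S[V,V] = ((-1.25)·(-1.25) + (3.75)·(3.75) + (-3.25)·(-3.25) + (0.75)·(0.75)) / 3 = 26.75/3 = 8.9167
  S = [[2.25, -1.4167],
 [-1.4167, 8.9167]].

Step 3 — invert S. det(S) = 2.25·8.9167 - (-1.4167)² = 18.0556.
  S^{-1} = (1/det) · [[d, -b], [-b, a]] = [[0.4938, 0.0785],
 [0.0785, 0.1246]].

Step 4 — quadratic form (x̄ - mu_0)^T · S^{-1} · (x̄ - mu_0):
  S^{-1} · (x̄ - mu_0) = (-0.6646, -0.5262),
  (x̄ - mu_0)^T · [...] = (-0.75)·(-0.6646) + (-3.75)·(-0.5262) = 2.4715.

Step 5 — scale by n: T² = 4 · 2.4715 = 9.8862.

T² ≈ 9.8862


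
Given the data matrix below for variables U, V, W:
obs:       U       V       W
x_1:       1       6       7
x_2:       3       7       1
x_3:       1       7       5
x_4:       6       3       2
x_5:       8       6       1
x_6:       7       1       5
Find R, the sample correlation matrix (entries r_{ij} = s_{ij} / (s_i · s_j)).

Step 1 — column means:
  mean(U) = (1 + 3 + 1 + 6 + 8 + 7) / 6 = 26/6 = 4.3333
  mean(V) = (6 + 7 + 7 + 3 + 6 + 1) / 6 = 30/6 = 5
  mean(W) = (7 + 1 + 5 + 2 + 1 + 5) / 6 = 21/6 = 3.5

Step 2 — sample variances and covariances s[i,j] = (1/(n-1)) · Σ_k (x_{k,i} - mean_i) · (x_{k,j} - mean_j), with n-1 = 5:
  s[U,U] = ((-3.3333)·(-3.3333) + (-1.3333)·(-1.3333) + (-3.3333)·(-3.3333) + (1.6667)·(1.6667) + (3.6667)·(3.6667) + (2.6667)·(2.6667)) / 5 = 47.3333/5 = 9.4667
  s[U,V] = ((-3.3333)·(1) + (-1.3333)·(2) + (-3.3333)·(2) + (1.6667)·(-2) + (3.6667)·(1) + (2.6667)·(-4)) / 5 = -23/5 = -4.6
  s[U,W] = ((-3.3333)·(3.5) + (-1.3333)·(-2.5) + (-3.3333)·(1.5) + (1.6667)·(-1.5) + (3.6667)·(-2.5) + (2.6667)·(1.5)) / 5 = -21/5 = -4.2
  s[V,V] = ((1)·(1) + (2)·(2) + (2)·(2) + (-2)·(-2) + (1)·(1) + (-4)·(-4)) / 5 = 30/5 = 6
  s[V,W] = ((1)·(3.5) + (2)·(-2.5) + (2)·(1.5) + (-2)·(-1.5) + (1)·(-2.5) + (-4)·(1.5)) / 5 = -4/5 = -0.8
  s[W,W] = ((3.5)·(3.5) + (-2.5)·(-2.5) + (1.5)·(1.5) + (-1.5)·(-1.5) + (-2.5)·(-2.5) + (1.5)·(1.5)) / 5 = 31.5/5 = 6.3
  Sample standard deviations s_i = √(s[i,i]):
  s(U) = √(9.4667) = 3.0768
  s(V) = √(6) = 2.4495
  s(W) = √(6.3) = 2.51

Step 3 — r_{ij} = s_{ij} / (s_i · s_j):
  r[U,U] = 1 (diagonal).
  r[U,V] = -4.6 / (3.0768 · 2.4495) = -4.6 / 7.5366 = -0.6104
  r[U,W] = -4.2 / (3.0768 · 2.51) = -4.2 / 7.7227 = -0.5439
  r[V,V] = 1 (diagonal).
  r[V,W] = -0.8 / (2.4495 · 2.51) = -0.8 / 6.1482 = -0.1301
  r[W,W] = 1 (diagonal).

R is symmetric with unit diagonal. Assembling:

R = [[1, -0.6104, -0.5439],
 [-0.6104, 1, -0.1301],
 [-0.5439, -0.1301, 1]]


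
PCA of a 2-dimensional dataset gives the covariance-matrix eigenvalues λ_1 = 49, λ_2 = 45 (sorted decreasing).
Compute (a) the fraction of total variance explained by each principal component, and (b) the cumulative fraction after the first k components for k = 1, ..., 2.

Step 1 — total variance = trace(Sigma) = Σ λ_i = 49 + 45 = 94.

Step 2 — fraction explained by component i = λ_i / Σ λ:
  PC1: 49/94 = 0.5213
  PC2: 45/94 = 0.4787

Step 3 — cumulative fraction after k components = (λ_1 + ... + λ_k) / Σ λ:
  k = 1: 49/94 = 0.5213
  k = 2: (49 + 45)/94 = 94/94 = 1

Summary (fraction, with percent):

explained: PC1 0.5213 (52.13%), PC2 0.4787 (47.87%);  cumulative: 0.5213, 1


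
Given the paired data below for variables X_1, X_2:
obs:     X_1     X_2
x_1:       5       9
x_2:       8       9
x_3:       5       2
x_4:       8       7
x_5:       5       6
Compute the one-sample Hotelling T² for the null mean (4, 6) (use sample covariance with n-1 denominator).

Step 1 — sample mean vector:
  mean(X_1) = (5 + 8 + 5 + 8 + 5) / 5 = 31/5 = 6.2
  mean(X_2) = (9 + 9 + 2 + 7 + 6) / 5 = 33/5 = 6.6
  x̄ = (6.2, 6.6),  deviation x̄ - mu_0 = (6.2, 6.6) - (4, 6) = (2.2, 0.6).

Step 2 — sample covariance matrix, S[i,j] = (1/(n-1)) · Σ_k (x_{k,i} - mean_i) · (x_{k,j} - mean_j), divisor n-1 = 4:
  S[X_1,X_1] = ((-1.2)·(-1.2) + (1.8)·(1.8) + (-1.2)·(-1.2) + (1.8)·(1.8) + (-1.2)·(-1.2)) / 4 = 10.8/4 = 2.7
  S[X_1,X_2] = ((-1.2)·(2.4) + (1.8)·(2.4) + (-1.2)·(-4.6) + (1.8)·(0.4) + (-1.2)·(-0.6)) / 4 = 8.4/4 = 2.1
  S[X_2,X_2] = ((2.4)·(2.4) + (2.4)·(2.4) + (-4.6)·(-4.6) + (0.4)·(0.4) + (-0.6)·(-0.6)) / 4 = 33.2/4 = 8.3
  S = [[2.7, 2.1],
 [2.1, 8.3]].

Step 3 — invert S. det(S) = 2.7·8.3 - (2.1)² = 18.
  S^{-1} = (1/det) · [[d, -b], [-b, a]] = [[0.4611, -0.1167],
 [-0.1167, 0.15]].

Step 4 — quadratic form (x̄ - mu_0)^T · S^{-1} · (x̄ - mu_0):
  S^{-1} · (x̄ - mu_0) = (0.9444, -0.1667),
  (x̄ - mu_0)^T · [...] = (2.2)·(0.9444) + (0.6)·(-0.1667) = 1.9778.

Step 5 — scale by n: T² = 5 · 1.9778 = 9.8889.

T² ≈ 9.8889


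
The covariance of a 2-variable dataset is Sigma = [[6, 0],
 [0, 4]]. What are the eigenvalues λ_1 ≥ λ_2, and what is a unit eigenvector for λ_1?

Step 1 — characteristic polynomial of 2×2 Sigma:
  det(Sigma - λI) = λ² - trace · λ + det = 0.
  trace = 6 + 4 = 10, det = 6·4 - (0)² = 24.
Step 2 — discriminant:
  Δ = trace² - 4·det = 100 - 96 = 4.
Step 3 — eigenvalues:
  λ = (trace ± √Δ)/2 = (10 ± 2)/2,
  λ_1 = 6,  λ_2 = 4.

Step 4 — unit eigenvector for λ_1: Sigma is diagonal, so its eigenvectors are the coordinate axes. λ_1 = 6 is the diagonal entry on the first coordinate axis, hence
  v_1 = (1, 0) (||v_1|| = 1).

λ_1 = 6,  λ_2 = 4;  v_1 ≈ (1, 0)


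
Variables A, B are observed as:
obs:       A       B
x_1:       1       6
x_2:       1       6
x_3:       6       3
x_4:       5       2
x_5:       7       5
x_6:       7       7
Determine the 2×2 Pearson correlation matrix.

Step 1 — column means:
  mean(A) = (1 + 1 + 6 + 5 + 7 + 7) / 6 = 27/6 = 4.5
  mean(B) = (6 + 6 + 3 + 2 + 5 + 7) / 6 = 29/6 = 4.8333

Step 2 — sample variances and covariances s[i,j] = (1/(n-1)) · Σ_k (x_{k,i} - mean_i) · (x_{k,j} - mean_j), with n-1 = 5:
  s[A,A] = ((-3.5)·(-3.5) + (-3.5)·(-3.5) + (1.5)·(1.5) + (0.5)·(0.5) + (2.5)·(2.5) + (2.5)·(2.5)) / 5 = 39.5/5 = 7.9
  s[A,B] = ((-3.5)·(1.1667) + (-3.5)·(1.1667) + (1.5)·(-1.8333) + (0.5)·(-2.8333) + (2.5)·(0.1667) + (2.5)·(2.1667)) / 5 = -6.5/5 = -1.3
  s[B,B] = ((1.1667)·(1.1667) + (1.1667)·(1.1667) + (-1.8333)·(-1.8333) + (-2.8333)·(-2.8333) + (0.1667)·(0.1667) + (2.1667)·(2.1667)) / 5 = 18.8333/5 = 3.7667
  Sample standard deviations s_i = √(s[i,i]):
  s(A) = √(7.9) = 2.8107
  s(B) = √(3.7667) = 1.9408

Step 3 — r_{ij} = s_{ij} / (s_i · s_j):
  r[A,A] = 1 (diagonal).
  r[A,B] = -1.3 / (2.8107 · 1.9408) = -1.3 / 5.455 = -0.2383
  r[B,B] = 1 (diagonal).

R is symmetric with unit diagonal. Assembling:

R = [[1, -0.2383],
 [-0.2383, 1]]


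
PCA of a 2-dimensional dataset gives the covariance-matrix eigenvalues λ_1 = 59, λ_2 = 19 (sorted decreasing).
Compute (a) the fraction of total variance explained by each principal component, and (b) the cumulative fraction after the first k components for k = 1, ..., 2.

Step 1 — total variance = trace(Sigma) = Σ λ_i = 59 + 19 = 78.

Step 2 — fraction explained by component i = λ_i / Σ λ:
  PC1: 59/78 = 0.7564
  PC2: 19/78 = 0.2436

Step 3 — cumulative fraction after k components = (λ_1 + ... + λ_k) / Σ λ:
  k = 1: 59/78 = 0.7564
  k = 2: (59 + 19)/78 = 78/78 = 1

Summary (fraction, with percent):

explained: PC1 0.7564 (75.64%), PC2 0.2436 (24.36%);  cumulative: 0.7564, 1


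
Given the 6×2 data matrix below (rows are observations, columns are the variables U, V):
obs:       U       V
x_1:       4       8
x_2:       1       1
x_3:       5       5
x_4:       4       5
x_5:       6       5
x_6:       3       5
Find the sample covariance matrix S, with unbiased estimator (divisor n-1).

Step 1 — column means:
  mean(U) = (4 + 1 + 5 + 4 + 6 + 3) / 6 = 23/6 = 3.8333
  mean(V) = (8 + 1 + 5 + 5 + 5 + 5) / 6 = 29/6 = 4.8333

Step 2 — sample covariance S[i,j] = (1/(n-1)) · Σ_k (x_{k,i} - mean_i) · (x_{k,j} - mean_j), with n-1 = 5.
  S[U,U] = ((0.1667)·(0.1667) + (-2.8333)·(-2.8333) + (1.1667)·(1.1667) + (0.1667)·(0.1667) + (2.1667)·(2.1667) + (-0.8333)·(-0.8333)) / 5 = 14.8333/5 = 2.9667
  S[U,V] = ((0.1667)·(3.1667) + (-2.8333)·(-3.8333) + (1.1667)·(0.1667) + (0.1667)·(0.1667) + (2.1667)·(0.1667) + (-0.8333)·(0.1667)) / 5 = 11.8333/5 = 2.3667
  S[V,V] = ((3.1667)·(3.1667) + (-3.8333)·(-3.8333) + (0.1667)·(0.1667) + (0.1667)·(0.1667) + (0.1667)·(0.1667) + (0.1667)·(0.1667)) / 5 = 24.8333/5 = 4.9667

S is symmetric (S[j,i] = S[i,j]). Assembling:

S = [[2.9667, 2.3667],
 [2.3667, 4.9667]]


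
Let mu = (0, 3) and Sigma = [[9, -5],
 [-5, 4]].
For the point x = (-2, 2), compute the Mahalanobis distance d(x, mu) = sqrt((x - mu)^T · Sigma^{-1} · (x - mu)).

Step 1 — centre the observation: (x - mu) = (-2, -1).

Step 2 — invert Sigma. det(Sigma) = 9·4 - (-5)² = 11.
  Sigma^{-1} = (1/det) · [[d, -b], [-b, a]] = [[0.3636, 0.4545],
 [0.4545, 0.8182]].

Step 3 — form the quadratic (x - mu)^T · Sigma^{-1} · (x - mu):
  Sigma^{-1} · (x - mu) = (-1.1818, -1.7273).
  (x - mu)^T · [Sigma^{-1} · (x - mu)] = (-2)·(-1.1818) + (-1)·(-1.7273) = 4.0909.

Step 4 — take square root: d = √(4.0909) ≈ 2.0226.

d(x, mu) = √(4.0909) ≈ 2.0226


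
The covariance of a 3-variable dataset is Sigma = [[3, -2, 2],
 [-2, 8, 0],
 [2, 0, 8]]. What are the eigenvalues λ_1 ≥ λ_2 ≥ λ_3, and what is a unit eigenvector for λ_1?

Step 1 — characteristic polynomial p(λ) = det(λI - Sigma) = λ³ - tr·λ² + c_1·λ - det, where tr = trace, c_1 = sum of the principal 2×2 minors, det = det(Sigma):
  tr = 3 + 8 + 8 = 19,
  c_1 = (3·8 - (-2)²) + (3·8 - (2)²) + (8·8 - (0)²) = 20 + 20 + 64 = 104,
  det = 3·(8·8 - (0)²) - (-2)·((-2)·8 - (0)·(2)) + (2)·((-2)·(0) - 8·(2)) = 3·(64) - (-2)·(-16) + (2)·(-16) = 128.
  So p(λ) = λ³ - 19λ² + 104λ - 128.
Step 2 — look for an integer root (rational root theorem: any rational root is an integer divisor of 128). Testing λ = 8:
  p(8) = 512 - 1216 + 832 - 128 = 0  ✓
  Dividing out (λ - 8): p(λ) = (λ - 8)(λ² - 11λ + 16).
Step 3 — remaining eigenvalues from the quadratic λ² - 11λ + 16 = 0:
  Δ = 11² - 4·16 = 121 - 64 = 57,  λ = (11 ± √57)/2 = (11 ± 7.5498)/2 ≈ 9.2749 or 1.7251.
  Sorted: λ_1 = 9.2749,  λ_2 = 8,  λ_3 = 1.7251  (check: sum = 19 = tr ✓).

Step 4 — unit eigenvector for λ_1 ≈ 9.2749: v spans the null space of (Sigma - λ_1 I), whose rows are
  r_1 = (-6.2749, -2, 2),  r_2 = (-2, -1.2749, 0),  r_3 = (2, 0, -1.2749).
  v is orthogonal to every row, so take v ∝ r_1 × r_2 = ((-2)·(0) - (2)·(-1.2749), (2)·(-2) - (-6.2749)·(0), (-6.2749)·(-1.2749) - (-2)·(-2)) ≈ (2.5498, -4, 4).
  Let u = (2.5498, -4, 4).
  ||u|| = √((2.5498)² + (-4)² + (4)²) = √(38.5017) ≈ 6.205,  v_1 = u/||u|| ≈ (0.4109, -0.6446, 0.6446) (||v_1|| = 1).

λ_1 = 9.2749,  λ_2 = 8,  λ_3 = 1.7251;  v_1 ≈ (0.4109, -0.6446, 0.6446)


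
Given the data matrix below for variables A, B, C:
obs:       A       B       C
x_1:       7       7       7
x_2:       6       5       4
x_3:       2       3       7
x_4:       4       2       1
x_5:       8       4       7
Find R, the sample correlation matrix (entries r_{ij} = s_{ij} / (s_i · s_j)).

Step 1 — column means:
  mean(A) = (7 + 6 + 2 + 4 + 8) / 5 = 27/5 = 5.4
  mean(B) = (7 + 5 + 3 + 2 + 4) / 5 = 21/5 = 4.2
  mean(C) = (7 + 4 + 7 + 1 + 7) / 5 = 26/5 = 5.2

Step 2 — sample variances and covariances s[i,j] = (1/(n-1)) · Σ_k (x_{k,i} - mean_i) · (x_{k,j} - mean_j), with n-1 = 4:
  s[A,A] = ((1.6)·(1.6) + (0.6)·(0.6) + (-3.4)·(-3.4) + (-1.4)·(-1.4) + (2.6)·(2.6)) / 4 = 23.2/4 = 5.8
  s[A,B] = ((1.6)·(2.8) + (0.6)·(0.8) + (-3.4)·(-1.2) + (-1.4)·(-2.2) + (2.6)·(-0.2)) / 4 = 11.6/4 = 2.9
  s[A,C] = ((1.6)·(1.8) + (0.6)·(-1.2) + (-3.4)·(1.8) + (-1.4)·(-4.2) + (2.6)·(1.8)) / 4 = 6.6/4 = 1.65
  s[B,B] = ((2.8)·(2.8) + (0.8)·(0.8) + (-1.2)·(-1.2) + (-2.2)·(-2.2) + (-0.2)·(-0.2)) / 4 = 14.8/4 = 3.7
  s[B,C] = ((2.8)·(1.8) + (0.8)·(-1.2) + (-1.2)·(1.8) + (-2.2)·(-4.2) + (-0.2)·(1.8)) / 4 = 10.8/4 = 2.7
  s[C,C] = ((1.8)·(1.8) + (-1.2)·(-1.2) + (1.8)·(1.8) + (-4.2)·(-4.2) + (1.8)·(1.8)) / 4 = 28.8/4 = 7.2
  Sample standard deviations s_i = √(s[i,i]):
  s(A) = √(5.8) = 2.4083
  s(B) = √(3.7) = 1.9235
  s(C) = √(7.2) = 2.6833

Step 3 — r_{ij} = s_{ij} / (s_i · s_j):
  r[A,A] = 1 (diagonal).
  r[A,B] = 2.9 / (2.4083 · 1.9235) = 2.9 / 4.6325 = 0.626
  r[A,C] = 1.65 / (2.4083 · 2.6833) = 1.65 / 6.4622 = 0.2553
  r[B,B] = 1 (diagonal).
  r[B,C] = 2.7 / (1.9235 · 2.6833) = 2.7 / 5.1614 = 0.5231
  r[C,C] = 1 (diagonal).

R is symmetric with unit diagonal. Assembling:

R = [[1, 0.626, 0.2553],
 [0.626, 1, 0.5231],
 [0.2553, 0.5231, 1]]


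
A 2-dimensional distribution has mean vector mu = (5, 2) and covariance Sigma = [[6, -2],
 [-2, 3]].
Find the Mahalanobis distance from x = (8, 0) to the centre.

Step 1 — centre the observation: (x - mu) = (3, -2).

Step 2 — invert Sigma. det(Sigma) = 6·3 - (-2)² = 14.
  Sigma^{-1} = (1/det) · [[d, -b], [-b, a]] = [[0.2143, 0.1429],
 [0.1429, 0.4286]].

Step 3 — form the quadratic (x - mu)^T · Sigma^{-1} · (x - mu):
  Sigma^{-1} · (x - mu) = (0.3571, -0.4286).
  (x - mu)^T · [Sigma^{-1} · (x - mu)] = (3)·(0.3571) + (-2)·(-0.4286) = 1.9286.

Step 4 — take square root: d = √(1.9286) ≈ 1.3887.

d(x, mu) = √(1.9286) ≈ 1.3887


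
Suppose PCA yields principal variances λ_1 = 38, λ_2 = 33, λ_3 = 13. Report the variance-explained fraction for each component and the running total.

Step 1 — total variance = trace(Sigma) = Σ λ_i = 38 + 33 + 13 = 84.

Step 2 — fraction explained by component i = λ_i / Σ λ:
  PC1: 38/84 = 0.4524
  PC2: 33/84 = 0.3929
  PC3: 13/84 = 0.1548

Step 3 — cumulative fraction after k components = (λ_1 + ... + λ_k) / Σ λ:
  k = 1: 38/84 = 0.4524
  k = 2: (38 + 33)/84 = 71/84 = 0.8452
  k = 3: (38 + 33 + 13)/84 = 84/84 = 1

Summary (fraction, with percent):

explained: PC1 0.4524 (45.24%), PC2 0.3929 (39.29%), PC3 0.1548 (15.48%);  cumulative: 0.4524, 0.8452, 1


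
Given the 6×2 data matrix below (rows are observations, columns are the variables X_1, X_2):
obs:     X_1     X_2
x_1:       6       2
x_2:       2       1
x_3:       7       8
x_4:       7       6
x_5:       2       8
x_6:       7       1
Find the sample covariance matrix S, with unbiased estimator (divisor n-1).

Step 1 — column means:
  mean(X_1) = (6 + 2 + 7 + 7 + 2 + 7) / 6 = 31/6 = 5.1667
  mean(X_2) = (2 + 1 + 8 + 6 + 8 + 1) / 6 = 26/6 = 4.3333

Step 2 — sample covariance S[i,j] = (1/(n-1)) · Σ_k (x_{k,i} - mean_i) · (x_{k,j} - mean_j), with n-1 = 5.
  S[X_1,X_1] = ((0.8333)·(0.8333) + (-3.1667)·(-3.1667) + (1.8333)·(1.8333) + (1.8333)·(1.8333) + (-3.1667)·(-3.1667) + (1.8333)·(1.8333)) / 5 = 30.8333/5 = 6.1667
  S[X_1,X_2] = ((0.8333)·(-2.3333) + (-3.1667)·(-3.3333) + (1.8333)·(3.6667) + (1.8333)·(1.6667) + (-3.1667)·(3.6667) + (1.8333)·(-3.3333)) / 5 = 0.6667/5 = 0.1333
  S[X_2,X_2] = ((-2.3333)·(-2.3333) + (-3.3333)·(-3.3333) + (3.6667)·(3.6667) + (1.6667)·(1.6667) + (3.6667)·(3.6667) + (-3.3333)·(-3.3333)) / 5 = 57.3333/5 = 11.4667

S is symmetric (S[j,i] = S[i,j]). Assembling:

S = [[6.1667, 0.1333],
 [0.1333, 11.4667]]


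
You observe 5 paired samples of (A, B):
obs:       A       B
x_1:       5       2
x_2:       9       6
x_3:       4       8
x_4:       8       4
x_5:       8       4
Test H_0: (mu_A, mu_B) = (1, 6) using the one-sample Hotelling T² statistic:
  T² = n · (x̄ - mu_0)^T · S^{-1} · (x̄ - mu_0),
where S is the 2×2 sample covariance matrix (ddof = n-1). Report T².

Step 1 — sample mean vector:
  mean(A) = (5 + 9 + 4 + 8 + 8) / 5 = 34/5 = 6.8
  mean(B) = (2 + 6 + 8 + 4 + 4) / 5 = 24/5 = 4.8
  x̄ = (6.8, 4.8),  deviation x̄ - mu_0 = (6.8, 4.8) - (1, 6) = (5.8, -1.2).

Step 2 — sample covariance matrix, S[i,j] = (1/(n-1)) · Σ_k (x_{k,i} - mean_i) · (x_{k,j} - mean_j), divisor n-1 = 4:
  S[A,A] = ((-1.8)·(-1.8) + (2.2)·(2.2) + (-2.8)·(-2.8) + (1.2)·(1.2) + (1.2)·(1.2)) / 4 = 18.8/4 = 4.7
  S[A,B] = ((-1.8)·(-2.8) + (2.2)·(1.2) + (-2.8)·(3.2) + (1.2)·(-0.8) + (1.2)·(-0.8)) / 4 = -3.2/4 = -0.8
  S[B,B] = ((-2.8)·(-2.8) + (1.2)·(1.2) + (3.2)·(3.2) + (-0.8)·(-0.8) + (-0.8)·(-0.8)) / 4 = 20.8/4 = 5.2
  S = [[4.7, -0.8],
 [-0.8, 5.2]].

Step 3 — invert S. det(S) = 4.7·5.2 - (-0.8)² = 23.8.
  S^{-1} = (1/det) · [[d, -b], [-b, a]] = [[0.2185, 0.0336],
 [0.0336, 0.1975]].

Step 4 — quadratic form (x̄ - mu_0)^T · S^{-1} · (x̄ - mu_0):
  S^{-1} · (x̄ - mu_0) = (1.2269, -0.042),
  (x̄ - mu_0)^T · [...] = (5.8)·(1.2269) + (-1.2)·(-0.042) = 7.1664.

Step 5 — scale by n: T² = 5 · 7.1664 = 35.8319.

T² ≈ 35.8319


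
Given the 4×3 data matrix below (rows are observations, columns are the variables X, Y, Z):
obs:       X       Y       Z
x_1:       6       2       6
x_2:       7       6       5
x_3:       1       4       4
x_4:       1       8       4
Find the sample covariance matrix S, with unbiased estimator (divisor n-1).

Step 1 — column means:
  mean(X) = (6 + 7 + 1 + 1) / 4 = 15/4 = 3.75
  mean(Y) = (2 + 6 + 4 + 8) / 4 = 20/4 = 5
  mean(Z) = (6 + 5 + 4 + 4) / 4 = 19/4 = 4.75

Step 2 — sample covariance S[i,j] = (1/(n-1)) · Σ_k (x_{k,i} - mean_i) · (x_{k,j} - mean_j), with n-1 = 3.
  S[X,X] = ((2.25)·(2.25) + (3.25)·(3.25) + (-2.75)·(-2.75) + (-2.75)·(-2.75)) / 3 = 30.75/3 = 10.25
  S[X,Y] = ((2.25)·(-3) + (3.25)·(1) + (-2.75)·(-1) + (-2.75)·(3)) / 3 = -9/3 = -3
  S[X,Z] = ((2.25)·(1.25) + (3.25)·(0.25) + (-2.75)·(-0.75) + (-2.75)·(-0.75)) / 3 = 7.75/3 = 2.5833
  S[Y,Y] = ((-3)·(-3) + (1)·(1) + (-1)·(-1) + (3)·(3)) / 3 = 20/3 = 6.6667
  S[Y,Z] = ((-3)·(1.25) + (1)·(0.25) + (-1)·(-0.75) + (3)·(-0.75)) / 3 = -5/3 = -1.6667
  S[Z,Z] = ((1.25)·(1.25) + (0.25)·(0.25) + (-0.75)·(-0.75) + (-0.75)·(-0.75)) / 3 = 2.75/3 = 0.9167

S is symmetric (S[j,i] = S[i,j]). Assembling:

S = [[10.25, -3, 2.5833],
 [-3, 6.6667, -1.6667],
 [2.5833, -1.6667, 0.9167]]
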